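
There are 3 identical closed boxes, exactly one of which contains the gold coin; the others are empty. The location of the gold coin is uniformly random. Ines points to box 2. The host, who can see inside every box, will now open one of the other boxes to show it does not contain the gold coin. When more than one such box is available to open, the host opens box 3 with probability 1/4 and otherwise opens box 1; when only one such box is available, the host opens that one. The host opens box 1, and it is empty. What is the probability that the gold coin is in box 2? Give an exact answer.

3/7

Condition on the true location of the gold coin.
If it is in box 1 (prior 1/3): the host opened box 1, so this case is ruled out; weight (1/3)·0 = 0.
If it is in box 2 (prior 1/3): box 3 is available but not opened, probability 3/4; weight (1/3)·(3/4) = 1/4.
If it is in box 3 (prior 1/3): only box 1 is available, probability 1; weight (1/3)·1 = 1/3.
The weights sum to 7/12.
So P(the gold coin in box 2 | the host opened box 1) = (1/4) / (7/12) = 3/7.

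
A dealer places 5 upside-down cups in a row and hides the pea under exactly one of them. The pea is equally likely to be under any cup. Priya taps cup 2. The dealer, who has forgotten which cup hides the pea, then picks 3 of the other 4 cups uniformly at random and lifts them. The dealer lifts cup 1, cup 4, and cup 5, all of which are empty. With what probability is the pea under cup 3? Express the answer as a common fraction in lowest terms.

1/2

Because the dealer chose which cups to lift without knowing where the pea is, the choice is independent of the prize location. Learning that none of the 3 opened cups holds the pea simply rules out those 3 locations and leaves the remaining 2 cups still equally likely by symmetry.
So P(the pea under cup 3) = 1/2.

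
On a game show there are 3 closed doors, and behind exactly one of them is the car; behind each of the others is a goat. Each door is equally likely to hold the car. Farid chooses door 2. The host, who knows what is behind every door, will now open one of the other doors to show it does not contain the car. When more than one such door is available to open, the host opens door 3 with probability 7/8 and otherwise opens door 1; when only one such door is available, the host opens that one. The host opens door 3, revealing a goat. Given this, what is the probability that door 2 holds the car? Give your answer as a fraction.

Condition on the true location of the car.
If it is behind door 1 (prior 1/3): only door 3 is available, probability 1; weight (1/3)·1 = 1/3.
If it is behind door 2 (prior 1/3): door 3 is available, opened with probability 7/8; weight (1/3)·(7/8) = 7/24.
If it is behind door 3 (prior 1/3): the host opened door 3, so this case is ruled out; weight (1/3)·0 = 0.
The weights sum to 5/8.
So P(the car behind door 2 | the host opened door 3) = (7/24) / (5/8) = 7/15.

7/15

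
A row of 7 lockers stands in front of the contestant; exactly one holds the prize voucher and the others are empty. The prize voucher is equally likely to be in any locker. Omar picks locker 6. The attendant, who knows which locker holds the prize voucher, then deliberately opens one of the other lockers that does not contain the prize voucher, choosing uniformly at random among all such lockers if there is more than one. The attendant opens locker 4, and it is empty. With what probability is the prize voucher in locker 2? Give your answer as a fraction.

Consider each possible location of the prize voucher in turn.
If it is in any of lockers 1, 2, 3, 5, and 7 (prior 1/7 each): the attendant has 5 equally likely choices, so probability 1/5; weight (1/7)·(1/5) = 1/35 each.
If it is in locker 4 (prior 1/7): the attendant opened locker 4, so this case is ruled out; weight (1/7)·0 = 0.
If it is in locker 6 (prior 1/7): the attendant has 6 equally likely choices, so probability 1/6; weight (1/7)·(1/6) = 1/42.
The weights sum to 1/6.
So P(the prize voucher in locker 2 | the attendant opened locker 4) = (1/35) / (1/6) = 6/35.

6/35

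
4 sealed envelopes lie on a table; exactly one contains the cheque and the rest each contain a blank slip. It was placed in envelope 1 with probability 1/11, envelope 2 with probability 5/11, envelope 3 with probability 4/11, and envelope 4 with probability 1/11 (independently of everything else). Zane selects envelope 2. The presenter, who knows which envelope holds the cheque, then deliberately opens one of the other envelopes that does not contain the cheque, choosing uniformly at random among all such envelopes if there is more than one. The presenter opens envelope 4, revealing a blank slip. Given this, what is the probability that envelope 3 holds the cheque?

Apply Bayes' rule, conditioning on where the cheque actually is.
If it is in envelope 1 (prior 1/11): the presenter has 2 equally likely choices, so probability 1/2; weight (1/11)·(1/2) = 1/22.
If it is in envelope 2 (prior 5/11): the presenter has 3 equally likely choices, so probability 1/3; weight (5/11)·(1/3) = 5/33.
If it is in envelope 3 (prior 4/11): the presenter has 2 equally likely choices, so probability 1/2; weight (4/11)·(1/2) = 2/11.
If it is in envelope 4 (prior 1/11): the presenter opened envelope 4, so this case is ruled out; weight (1/11)·0 = 0.
The weights sum to 25/66.
So P(the cheque in envelope 3 | the presenter opened envelope 4) = (2/11) / (25/66) = 12/25.

12/25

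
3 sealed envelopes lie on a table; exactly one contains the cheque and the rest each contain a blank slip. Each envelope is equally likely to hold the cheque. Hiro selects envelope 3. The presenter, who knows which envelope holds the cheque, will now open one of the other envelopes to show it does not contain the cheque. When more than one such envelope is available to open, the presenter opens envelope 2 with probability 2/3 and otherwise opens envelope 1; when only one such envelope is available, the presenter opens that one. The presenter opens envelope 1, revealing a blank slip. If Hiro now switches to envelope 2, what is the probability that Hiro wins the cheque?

Condition on the true location of the cheque.
If it is in envelope 1 (prior 1/3): the presenter opened envelope 1, so this case is ruled out; weight (1/3)·0 = 0.
If it is in envelope 2 (prior 1/3): only envelope 1 is available, probability 1; weight (1/3)·1 = 1/3.
If it is in envelope 3 (prior 1/3): envelope 2 is available but not opened, probability 1/3; weight (1/3)·(1/3) = 1/9.
The weights sum to 4/9.
So P(the cheque in envelope 2 | the presenter opened envelope 1) = (1/3) / (4/9) = 3/4.

3/4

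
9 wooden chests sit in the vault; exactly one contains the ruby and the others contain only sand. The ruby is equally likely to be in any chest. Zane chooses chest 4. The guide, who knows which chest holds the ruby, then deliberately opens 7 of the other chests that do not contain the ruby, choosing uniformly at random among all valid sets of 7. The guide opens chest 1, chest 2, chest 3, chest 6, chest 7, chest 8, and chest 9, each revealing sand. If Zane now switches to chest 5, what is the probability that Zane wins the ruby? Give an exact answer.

8/9

Condition on the true location of the ruby.
If it is in any of chests 1, 2, 3, 6, 7, 8, and 9 (prior 1/9 each): that chest was opened and seen not to hold the prize — ruled out; weight (1/9)·0 = 0 each.
If it is in chest 4 (prior 1/9): the guide has 8 equally likely choices, so probability 1/8; weight (1/9)·(1/8) = 1/72.
If it is in chest 5 (prior 1/9): the guide has no choice, probability 1; weight (1/9)·1 = 1/9.
The weights sum to 1/8.
So P(the ruby in chest 5 | the guide opened chest 1, chest 2, chest 3, chest 6, chest 7, chest 8, and chest 9) = (1/9) / (1/8) = 8/9.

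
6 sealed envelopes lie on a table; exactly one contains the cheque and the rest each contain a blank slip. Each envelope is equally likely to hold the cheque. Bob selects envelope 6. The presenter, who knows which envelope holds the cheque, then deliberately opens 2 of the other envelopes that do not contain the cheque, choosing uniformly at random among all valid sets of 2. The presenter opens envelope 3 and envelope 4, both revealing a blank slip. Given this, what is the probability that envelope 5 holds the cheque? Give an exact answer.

Condition on the true location of the cheque.
If it is in any of envelopes 1, 2, and 5 (prior 1/6 each): the presenter has 6 equally likely choices, so probability 1/6; weight (1/6)·(1/6) = 1/36 each.
If it is in either of envelopes 3 and 4 (prior 1/6 each): that envelope was opened and seen not to hold the prize — ruled out; weight (1/6)·0 = 0 each.
If it is in envelope 6 (prior 1/6): the presenter has 10 equally likely choices, so probability 1/10; weight (1/6)·(1/10) = 1/60.
The weights sum to 1/10.
So P(the cheque in envelope 5 | the presenter opened envelope 3 and envelope 4) = (1/36) / (1/10) = 5/18.

5/18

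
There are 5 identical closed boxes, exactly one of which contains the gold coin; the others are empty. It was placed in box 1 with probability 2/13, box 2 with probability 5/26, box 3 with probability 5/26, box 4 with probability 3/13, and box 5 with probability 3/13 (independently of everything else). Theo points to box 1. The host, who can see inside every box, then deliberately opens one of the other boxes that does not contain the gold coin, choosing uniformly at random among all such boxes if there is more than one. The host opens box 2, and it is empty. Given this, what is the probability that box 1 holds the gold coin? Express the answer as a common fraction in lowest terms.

3/20

Consider each possible location of the gold coin in turn.
If it is in box 1 (prior 2/13): the host has 4 equally likely choices, so probability 1/4; weight (2/13)·(1/4) = 1/26.
If it is in box 2 (prior 5/26): the host opened box 2, so this case is ruled out; weight (5/26)·0 = 0.
If it is in box 3 (prior 5/26): the host has 3 equally likely choices, so probability 1/3; weight (5/26)·(1/3) = 5/78.
If it is in either of boxes 4 and 5 (prior 3/13 each): the host has 3 equally likely choices, so probability 1/3; weight (3/13)·(1/3) = 1/13 each.
The weights sum to 10/39.
So P(the gold coin in box 1 | the host opened box 2) = (1/26) / (10/39) = 3/20.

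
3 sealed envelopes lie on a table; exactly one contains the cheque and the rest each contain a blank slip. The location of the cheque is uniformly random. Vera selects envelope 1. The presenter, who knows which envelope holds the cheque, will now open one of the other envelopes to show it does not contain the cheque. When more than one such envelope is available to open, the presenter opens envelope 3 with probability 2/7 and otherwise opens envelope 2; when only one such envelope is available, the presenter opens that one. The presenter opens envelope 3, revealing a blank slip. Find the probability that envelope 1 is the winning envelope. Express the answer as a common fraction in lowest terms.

Condition on the true location of the cheque.
If it is in envelope 1 (prior 1/3): envelope 3 is available, opened with probability 2/7; weight (1/3)·(2/7) = 2/21.
If it is in envelope 2 (prior 1/3): only envelope 3 is available, probability 1; weight (1/3)·1 = 1/3.
If it is in envelope 3 (prior 1/3): the presenter opened envelope 3, so this case is ruled out; weight (1/3)·0 = 0.
The weights sum to 3/7.
So P(the cheque in envelope 1 | the presenter opened envelope 3) = (2/21) / (3/7) = 2/9.

2/9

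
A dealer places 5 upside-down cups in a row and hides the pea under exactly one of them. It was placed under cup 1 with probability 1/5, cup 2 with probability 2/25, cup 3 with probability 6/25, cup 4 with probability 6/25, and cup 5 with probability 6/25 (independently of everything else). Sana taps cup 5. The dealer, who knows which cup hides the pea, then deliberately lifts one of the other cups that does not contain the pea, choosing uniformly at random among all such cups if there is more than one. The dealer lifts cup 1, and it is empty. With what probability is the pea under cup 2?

4/37

Condition on the true location of the pea.
If it is under cup 1 (prior 1/5): the dealer opened cup 1, so this case is ruled out; weight (1/5)·0 = 0.
If it is under cup 2 (prior 2/25): the dealer has 3 equally likely choices, so probability 1/3; weight (2/25)·(1/3) = 2/75.
If it is under either of cups 3 and 4 (prior 6/25 each): the dealer has 3 equally likely choices, so probability 1/3; weight (6/25)·(1/3) = 2/25 each.
If it is under cup 5 (prior 6/25): the dealer has 4 equally likely choices, so probability 1/4; weight (6/25)·(1/4) = 3/50.
The weights sum to 37/150.
So P(the pea under cup 2 | the dealer opened cup 1) = (2/75) / (37/150) = 4/37.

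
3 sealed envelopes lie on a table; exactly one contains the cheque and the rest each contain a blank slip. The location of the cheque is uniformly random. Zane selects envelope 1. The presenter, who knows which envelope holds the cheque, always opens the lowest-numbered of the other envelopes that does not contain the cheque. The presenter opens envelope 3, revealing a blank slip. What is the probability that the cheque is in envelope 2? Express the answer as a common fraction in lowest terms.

Condition on the true location of the cheque.
If it is in envelope 1 (prior 1/3): the presenter would have opened envelope 2 instead, probability 0; weight (1/3)·0 = 0.
If it is in envelope 2 (prior 1/3): envelope 3 is the lowest-numbered option available, probability 1; weight (1/3)·1 = 1/3.
If it is in envelope 3 (prior 1/3): the presenter opened envelope 3, so this case is ruled out; weight (1/3)·0 = 0.
The weights sum to 1/3.
So P(the cheque in envelope 2 | the presenter opened envelope 3) = (1/3) / (1/3) = 1.

1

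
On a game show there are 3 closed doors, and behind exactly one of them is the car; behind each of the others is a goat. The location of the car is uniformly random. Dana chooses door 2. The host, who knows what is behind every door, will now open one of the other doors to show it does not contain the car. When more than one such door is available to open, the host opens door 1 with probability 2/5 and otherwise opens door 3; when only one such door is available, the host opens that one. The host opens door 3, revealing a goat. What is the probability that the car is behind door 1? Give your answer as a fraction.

5/8

Consider each possible location of the car in turn.
If it is behind door 1 (prior 1/3): only door 3 is available, probability 1; weight (1/3)·1 = 1/3.
If it is behind door 2 (prior 1/3): door 1 is available but not opened, probability 3/5; weight (1/3)·(3/5) = 1/5.
If it is behind door 3 (prior 1/3): the host opened door 3, so this case is ruled out; weight (1/3)·0 = 0.
The weights sum to 8/15.
So P(the car behind door 1 | the host opened door 3) = (1/3) / (8/15) = 5/8.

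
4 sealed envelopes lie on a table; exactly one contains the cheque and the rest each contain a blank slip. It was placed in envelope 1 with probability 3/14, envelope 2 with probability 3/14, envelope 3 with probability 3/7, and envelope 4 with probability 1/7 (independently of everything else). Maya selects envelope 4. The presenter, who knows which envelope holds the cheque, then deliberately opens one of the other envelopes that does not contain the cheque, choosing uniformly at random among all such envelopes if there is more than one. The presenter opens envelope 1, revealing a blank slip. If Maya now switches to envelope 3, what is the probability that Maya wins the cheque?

Condition on the true location of the cheque.
If it is in envelope 1 (prior 3/14): the presenter opened envelope 1, so this case is ruled out; weight (3/14)·0 = 0.
If it is in envelope 2 (prior 3/14): the presenter has 2 equally likely choices, so probability 1/2; weight (3/14)·(1/2) = 3/28.
If it is in envelope 3 (prior 3/7): the presenter has 2 equally likely choices, so probability 1/2; weight (3/7)·(1/2) = 3/14.
If it is in envelope 4 (prior 1/7): the presenter has 3 equally likely choices, so probability 1/3; weight (1/7)·(1/3) = 1/21.
The weights sum to 31/84.
So P(the cheque in envelope 3 | the presenter opened envelope 1) = (3/14) / (31/84) = 18/31.

18/31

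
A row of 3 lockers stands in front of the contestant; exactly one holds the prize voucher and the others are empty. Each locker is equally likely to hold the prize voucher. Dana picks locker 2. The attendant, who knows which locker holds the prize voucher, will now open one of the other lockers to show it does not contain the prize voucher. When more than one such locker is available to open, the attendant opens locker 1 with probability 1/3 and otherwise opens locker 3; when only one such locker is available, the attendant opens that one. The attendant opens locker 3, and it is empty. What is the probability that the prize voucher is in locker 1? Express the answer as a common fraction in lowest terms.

Apply Bayes' rule, conditioning on where the prize voucher actually is.
If it is in locker 1 (prior 1/3): only locker 3 is available, probability 1; weight (1/3)·1 = 1/3.
If it is in locker 2 (prior 1/3): locker 1 is available but not opened, probability 2/3; weight (1/3)·(2/3) = 2/9.
If it is in locker 3 (prior 1/3): the attendant opened locker 3, so this case is ruled out; weight (1/3)·0 = 0.
The weights sum to 5/9.
So P(the prize voucher in locker 1 | the attendant opened locker 3) = (1/3) / (5/9) = 3/5.

3/5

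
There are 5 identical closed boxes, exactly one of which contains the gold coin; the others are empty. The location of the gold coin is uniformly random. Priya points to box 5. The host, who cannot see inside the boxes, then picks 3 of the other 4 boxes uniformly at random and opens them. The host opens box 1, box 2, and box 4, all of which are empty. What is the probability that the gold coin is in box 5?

Consider each possible location of the gold coin in turn.
If it is in any of boxes 1, 2, and 4 (prior 1/5 each): that box was opened and seen not to hold the prize — ruled out; weight (1/5)·0 = 0 each.
If it is in either of boxes 3 and 5 (prior 1/5 each): the host picks exactly this set with probability 1/4 regardless, and none is the prize; weight (1/5)·(1/4) = 1/20 each.
The weights sum to 1/10.
So P(the gold coin in box 5 | the host opened box 1, box 2, and box 4) = (1/20) / (1/10) = 1/2.

1/2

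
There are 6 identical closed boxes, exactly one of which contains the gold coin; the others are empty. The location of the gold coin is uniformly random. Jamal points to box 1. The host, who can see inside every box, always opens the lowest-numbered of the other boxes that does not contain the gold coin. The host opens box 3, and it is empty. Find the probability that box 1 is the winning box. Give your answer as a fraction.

0

Consider each possible location of the gold coin in turn.
If it is in any of boxes 1, 4, 5, and 6 (prior 1/6 each): the host would have opened box 2 instead, probability 0; weight (1/6)·0 = 0 each.
If it is in box 2 (prior 1/6): box 3 is the lowest-numbered option available, probability 1; weight (1/6)·1 = 1/6.
If it is in box 3 (prior 1/6): the host opened box 3, so this case is ruled out; weight (1/6)·0 = 0.
The weights sum to 1/6.
So P(the gold coin in box 1 | the host opened box 3) = 0 / (1/6) = 0.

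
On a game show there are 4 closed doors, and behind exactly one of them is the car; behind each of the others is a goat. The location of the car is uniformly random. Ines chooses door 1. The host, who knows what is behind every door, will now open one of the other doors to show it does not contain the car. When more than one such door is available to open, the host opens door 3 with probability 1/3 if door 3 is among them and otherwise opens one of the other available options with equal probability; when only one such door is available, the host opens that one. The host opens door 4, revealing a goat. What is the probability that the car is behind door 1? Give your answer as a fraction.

Condition on the true location of the car.
If it is behind door 1 (prior 1/4): door 3 is available but not opened; door 4 gets probability (1 − 1/3)/2 = 1/3; weight (1/4)·(1/3) = 1/12.
If it is behind door 2 (prior 1/4): door 3 is available but not opened, probability 2/3; weight (1/4)·(2/3) = 1/6.
If it is behind door 3 (prior 1/4): door 3 holds the prize so is unavailable; the host chooses uniformly among the 2 others, probability 1/2; weight (1/4)·(1/2) = 1/8.
If it is behind door 4 (prior 1/4): the host opened door 4, so this case is ruled out; weight (1/4)·0 = 0.
The weights sum to 3/8.
So P(the car behind door 1 | the host opened door 4) = (1/12) / (3/8) = 2/9.

2/9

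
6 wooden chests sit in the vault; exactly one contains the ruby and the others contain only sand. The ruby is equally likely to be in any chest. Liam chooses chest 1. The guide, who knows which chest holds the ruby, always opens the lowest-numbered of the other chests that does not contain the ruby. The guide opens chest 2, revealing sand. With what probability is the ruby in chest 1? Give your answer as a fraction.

Condition on the true location of the ruby.
If it is in any of chests 1, 3, 4, 5, and 6 (prior 1/6 each): chest 2 is the lowest-numbered option available, probability 1; weight (1/6)·1 = 1/6 each.
If it is in chest 2 (prior 1/6): the guide opened chest 2, so this case is ruled out; weight (1/6)·0 = 0.
The weights sum to 5/6.
So P(the ruby in chest 1 | the guide opened chest 2) = (1/6) / (5/6) = 1/5.

1/5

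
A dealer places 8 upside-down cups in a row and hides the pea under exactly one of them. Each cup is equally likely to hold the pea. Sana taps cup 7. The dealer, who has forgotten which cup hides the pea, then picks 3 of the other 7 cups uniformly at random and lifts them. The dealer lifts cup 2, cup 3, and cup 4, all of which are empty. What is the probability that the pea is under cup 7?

Condition on the true location of the pea.
If it is under any of cups 1, 5, 6, 7, and 8 (prior 1/8 each): the dealer picks exactly this set with probability 1/35 regardless, and none is the prize; weight (1/8)·(1/35) = 1/280 each.
If it is under any of cups 2, 3, and 4 (prior 1/8 each): that cup was opened and seen not to hold the prize — ruled out; weight (1/8)·0 = 0 each.
The weights sum to 1/56.
So P(the pea under cup 7 | the dealer opened cup 2, cup 3, and cup 4) = (1/280) / (1/56) = 1/5.

1/5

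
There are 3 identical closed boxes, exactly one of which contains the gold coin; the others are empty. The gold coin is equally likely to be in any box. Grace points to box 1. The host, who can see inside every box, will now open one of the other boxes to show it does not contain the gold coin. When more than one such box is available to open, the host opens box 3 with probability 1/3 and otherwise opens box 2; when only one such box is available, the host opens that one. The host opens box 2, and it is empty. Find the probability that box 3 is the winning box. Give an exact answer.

3/5

Apply Bayes' rule, conditioning on where the gold coin actually is.
If it is in box 1 (prior 1/3): box 3 is available but not opened, probability 2/3; weight (1/3)·(2/3) = 2/9.
If it is in box 2 (prior 1/3): the host opened box 2, so this case is ruled out; weight (1/3)·0 = 0.
If it is in box 3 (prior 1/3): only box 2 is available, probability 1; weight (1/3)·1 = 1/3.
The weights sum to 5/9.
So P(the gold coin in box 3 | the host opened box 2) = (1/3) / (5/9) = 3/5.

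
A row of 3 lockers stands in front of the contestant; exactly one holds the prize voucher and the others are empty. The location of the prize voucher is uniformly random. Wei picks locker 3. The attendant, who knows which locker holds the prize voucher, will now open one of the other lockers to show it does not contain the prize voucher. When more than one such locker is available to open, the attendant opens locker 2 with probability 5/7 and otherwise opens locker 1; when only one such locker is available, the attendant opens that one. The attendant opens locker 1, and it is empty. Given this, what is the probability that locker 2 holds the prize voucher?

7/9

Consider each possible location of the prize voucher in turn.
If it is in locker 1 (prior 1/3): the attendant opened locker 1, so this case is ruled out; weight (1/3)·0 = 0.
If it is in locker 2 (prior 1/3): only locker 1 is available, probability 1; weight (1/3)·1 = 1/3.
If it is in locker 3 (prior 1/3): locker 2 is available but not opened, probability 2/7; weight (1/3)·(2/7) = 2/21.
The weights sum to 3/7.
So P(the prize voucher in locker 2 | the attendant opened locker 1) = (1/3) / (3/7) = 7/9.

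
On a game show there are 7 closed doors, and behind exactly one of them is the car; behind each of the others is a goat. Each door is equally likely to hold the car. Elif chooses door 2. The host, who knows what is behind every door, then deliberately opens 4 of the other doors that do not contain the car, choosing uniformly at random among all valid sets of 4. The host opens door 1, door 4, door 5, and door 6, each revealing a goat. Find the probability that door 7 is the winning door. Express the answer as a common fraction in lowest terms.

Apply Bayes' rule, conditioning on where the car actually is.
If it is behind any of doors 1, 4, 5, and 6 (prior 1/7 each): that door was opened and seen not to hold the prize — ruled out; weight (1/7)·0 = 0 each.
If it is behind door 2 (prior 1/7): the host has 15 equally likely choices, so probability 1/15; weight (1/7)·(1/15) = 1/105.
If it is behind either of doors 3 and 7 (prior 1/7 each): the host has 5 equally likely choices, so probability 1/5; weight (1/7)·(1/5) = 1/35 each.
The weights sum to 1/15.
So P(the car behind door 7 | the host opened door 1, door 4, door 5, and door 6) = (1/35) / (1/15) = 3/7.

3/7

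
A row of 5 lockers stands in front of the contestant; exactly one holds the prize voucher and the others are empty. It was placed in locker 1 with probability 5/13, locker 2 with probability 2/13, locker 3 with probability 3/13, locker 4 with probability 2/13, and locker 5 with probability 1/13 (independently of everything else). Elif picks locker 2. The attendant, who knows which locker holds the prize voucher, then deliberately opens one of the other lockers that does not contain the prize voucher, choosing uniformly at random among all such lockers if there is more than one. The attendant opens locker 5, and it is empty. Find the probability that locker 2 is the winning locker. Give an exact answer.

Apply Bayes' rule, conditioning on where the prize voucher actually is.
If it is in locker 1 (prior 5/13): the attendant has 3 equally likely choices, so probability 1/3; weight (5/13)·(1/3) = 5/39.
If it is in locker 2 (prior 2/13): the attendant has 4 equally likely choices, so probability 1/4; weight (2/13)·(1/4) = 1/26.
If it is in locker 3 (prior 3/13): the attendant has 3 equally likely choices, so probability 1/3; weight (3/13)·(1/3) = 1/13.
If it is in locker 4 (prior 2/13): the attendant has 3 equally likely choices, so probability 1/3; weight (2/13)·(1/3) = 2/39.
If it is in locker 5 (prior 1/13): the attendant opened locker 5, so this case is ruled out; weight (1/13)·0 = 0.
The weights sum to 23/78.
So P(the prize voucher in locker 2 | the attendant opened locker 5) = (1/26) / (23/78) = 3/23.

3/23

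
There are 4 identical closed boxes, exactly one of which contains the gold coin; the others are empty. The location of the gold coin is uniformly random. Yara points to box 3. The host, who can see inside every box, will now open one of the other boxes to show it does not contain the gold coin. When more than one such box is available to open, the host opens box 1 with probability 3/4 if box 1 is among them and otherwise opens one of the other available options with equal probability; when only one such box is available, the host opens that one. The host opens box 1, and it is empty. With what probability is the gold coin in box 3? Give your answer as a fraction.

Apply Bayes' rule, conditioning on where the gold coin actually is.
If it is in box 1 (prior 1/4): the host opened box 1, so this case is ruled out; weight (1/4)·0 = 0.
If it is in any of boxes 2, 3, and 4 (prior 1/4 each): box 1 is available, opened with probability 3/4; weight (1/4)·(3/4) = 3/16 each.
The weights sum to 9/16.
So P(the gold coin in box 3 | the host opened box 1) = (3/16) / (9/16) = 1/3.

1/3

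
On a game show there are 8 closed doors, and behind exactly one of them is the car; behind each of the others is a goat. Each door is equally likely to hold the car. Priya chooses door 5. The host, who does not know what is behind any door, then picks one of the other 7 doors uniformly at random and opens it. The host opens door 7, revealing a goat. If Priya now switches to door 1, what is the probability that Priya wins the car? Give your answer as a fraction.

1/7

Condition on the true location of the car.
If it is behind any of doors 1, 2, 3, 4, 5, 6, and 8 (prior 1/8 each): the host picks door 7 with probability 1/7 regardless, and it is not the prize; weight (1/8)·(1/7) = 1/56 each.
If it is behind door 7 (prior 1/8): the host opened door 7, so this case is ruled out; weight (1/8)·0 = 0.
The weights sum to 1/8.
So P(the car behind door 1 | the host opened door 7) = (1/56) / (1/8) = 1/7.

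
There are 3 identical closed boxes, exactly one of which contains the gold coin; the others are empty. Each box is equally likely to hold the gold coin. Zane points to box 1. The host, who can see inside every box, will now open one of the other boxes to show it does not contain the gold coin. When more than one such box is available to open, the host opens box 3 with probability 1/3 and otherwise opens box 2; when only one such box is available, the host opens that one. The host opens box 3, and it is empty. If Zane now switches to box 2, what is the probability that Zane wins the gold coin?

3/4

Condition on the true location of the gold coin.
If it is in box 1 (prior 1/3): box 3 is available, opened with probability 1/3; weight (1/3)·(1/3) = 1/9.
If it is in box 2 (prior 1/3): only box 3 is available, probability 1; weight (1/3)·1 = 1/3.
If it is in box 3 (prior 1/3): the host opened box 3, so this case is ruled out; weight (1/3)·0 = 0.
The weights sum to 4/9.
So P(the gold coin in box 2 | the host opened box 3) = (1/3) / (4/9) = 3/4.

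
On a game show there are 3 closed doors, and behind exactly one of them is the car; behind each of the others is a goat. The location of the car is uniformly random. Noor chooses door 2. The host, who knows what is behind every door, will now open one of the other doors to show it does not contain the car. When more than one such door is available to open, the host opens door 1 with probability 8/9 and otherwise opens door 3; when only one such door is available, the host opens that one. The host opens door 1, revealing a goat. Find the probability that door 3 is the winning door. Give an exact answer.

9/17

Apply Bayes' rule, conditioning on where the car actually is.
If it is behind door 1 (prior 1/3): the host opened door 1, so this case is ruled out; weight (1/3)·0 = 0.
If it is behind door 2 (prior 1/3): door 1 is available, opened with probability 8/9; weight (1/3)·(8/9) = 8/27.
If it is behind door 3 (prior 1/3): only door 1 is available, probability 1; weight (1/3)·1 = 1/3.
The weights sum to 17/27.
So P(the car behind door 3 | the host opened door 1) = (1/3) / (17/27) = 9/17.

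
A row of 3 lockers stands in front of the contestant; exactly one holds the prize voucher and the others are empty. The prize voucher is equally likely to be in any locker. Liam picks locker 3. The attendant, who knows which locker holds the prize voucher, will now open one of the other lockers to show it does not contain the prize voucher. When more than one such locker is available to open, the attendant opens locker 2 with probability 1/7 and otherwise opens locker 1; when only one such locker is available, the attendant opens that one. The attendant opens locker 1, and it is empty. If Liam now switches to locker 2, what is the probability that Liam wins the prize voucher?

7/13

Apply Bayes' rule, conditioning on where the prize voucher actually is.
If it is in locker 1 (prior 1/3): the attendant opened locker 1, so this case is ruled out; weight (1/3)·0 = 0.
If it is in locker 2 (prior 1/3): only locker 1 is available, probability 1; weight (1/3)·1 = 1/3.
If it is in locker 3 (prior 1/3): locker 2 is available but not opened, probability 6/7; weight (1/3)·(6/7) = 2/7.
The weights sum to 13/21.
So P(the prize voucher in locker 2 | the attendant opened locker 1) = (1/3) / (13/21) = 7/13.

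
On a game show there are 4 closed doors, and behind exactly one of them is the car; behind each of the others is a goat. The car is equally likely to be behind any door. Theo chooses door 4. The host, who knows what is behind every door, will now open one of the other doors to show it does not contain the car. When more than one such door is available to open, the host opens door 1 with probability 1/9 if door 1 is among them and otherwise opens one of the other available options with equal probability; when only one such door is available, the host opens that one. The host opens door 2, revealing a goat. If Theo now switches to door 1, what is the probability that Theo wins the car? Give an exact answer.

Condition on the true location of the car.
If it is behind door 1 (prior 1/4): door 1 holds the prize so is unavailable; the host chooses uniformly among the 2 others, probability 1/2; weight (1/4)·(1/2) = 1/8.
If it is behind door 2 (prior 1/4): the host opened door 2, so this case is ruled out; weight (1/4)·0 = 0.
If it is behind door 3 (prior 1/4): door 1 is available but not opened, probability 8/9; weight (1/4)·(8/9) = 2/9.
If it is behind door 4 (prior 1/4): door 1 is available but not opened; door 2 gets probability (1 − 1/9)/2 = 4/9; weight (1/4)·(4/9) = 1/9.
The weights sum to 11/24.
So P(the car behind door 1 | the host opened door 2) = (1/8) / (11/24) = 3/11.

3/11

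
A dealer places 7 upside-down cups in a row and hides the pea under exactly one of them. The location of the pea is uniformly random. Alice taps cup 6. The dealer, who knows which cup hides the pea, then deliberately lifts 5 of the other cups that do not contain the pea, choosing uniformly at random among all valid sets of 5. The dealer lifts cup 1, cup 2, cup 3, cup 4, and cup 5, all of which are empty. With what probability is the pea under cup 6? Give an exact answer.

Consider each possible location of the pea in turn.
If it is under any of cups 1, 2, 3, 4, and 5 (prior 1/7 each): that cup was opened and seen not to hold the prize — ruled out; weight (1/7)·0 = 0 each.
If it is under cup 6 (prior 1/7): the dealer has 6 equally likely choices, so probability 1/6; weight (1/7)·(1/6) = 1/42.
If it is under cup 7 (prior 1/7): the dealer has no choice, probability 1; weight (1/7)·1 = 1/7.
The weights sum to 1/6.
So P(the pea under cup 6 | the dealer opened cup 1, cup 2, cup 3, cup 4, and cup 5) = (1/42) / (1/6) = 1/7.

1/7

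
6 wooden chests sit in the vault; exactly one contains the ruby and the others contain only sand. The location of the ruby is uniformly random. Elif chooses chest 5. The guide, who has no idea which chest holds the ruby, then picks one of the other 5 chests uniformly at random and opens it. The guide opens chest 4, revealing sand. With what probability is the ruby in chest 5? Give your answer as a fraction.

1/5

Apply Bayes' rule, conditioning on where the ruby actually is.
If it is in any of chests 1, 2, 3, 5, and 6 (prior 1/6 each): the guide picks chest 4 with probability 1/5 regardless, and it is not the prize; weight (1/6)·(1/5) = 1/30 each.
If it is in chest 4 (prior 1/6): the guide opened chest 4, so this case is ruled out; weight (1/6)·0 = 0.
The weights sum to 1/6.
So P(the ruby in chest 5 | the guide opened chest 4) = (1/30) / (1/6) = 1/5.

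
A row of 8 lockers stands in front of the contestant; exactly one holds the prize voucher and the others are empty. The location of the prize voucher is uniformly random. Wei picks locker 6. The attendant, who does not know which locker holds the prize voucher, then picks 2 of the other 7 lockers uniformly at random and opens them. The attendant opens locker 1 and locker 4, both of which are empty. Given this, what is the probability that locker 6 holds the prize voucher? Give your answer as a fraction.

1/6

Apply Bayes' rule, conditioning on where the prize voucher actually is.
If it is in either of lockers 1 and 4 (prior 1/8 each): that locker was opened and seen not to hold the prize — ruled out; weight (1/8)·0 = 0 each.
If it is in any of lockers 2, 3, 5, 6, 7, and 8 (prior 1/8 each): the attendant picks exactly this set with probability 1/21 regardless, and none is the prize; weight (1/8)·(1/21) = 1/168 each.
The weights sum to 1/28.
So P(the prize voucher in locker 6 | the attendant opened locker 1 and locker 4) = (1/168) / (1/28) = 1/6.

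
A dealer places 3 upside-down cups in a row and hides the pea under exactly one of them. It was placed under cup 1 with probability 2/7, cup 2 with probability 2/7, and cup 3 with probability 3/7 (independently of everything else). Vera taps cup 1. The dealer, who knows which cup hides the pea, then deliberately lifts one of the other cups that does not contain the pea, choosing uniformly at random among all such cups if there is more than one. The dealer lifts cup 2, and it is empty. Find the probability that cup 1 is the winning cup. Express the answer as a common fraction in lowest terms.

1/4

Apply Bayes' rule, conditioning on where the pea actually is.
If it is under cup 1 (prior 2/7): the dealer has 2 equally likely choices, so probability 1/2; weight (2/7)·(1/2) = 1/7.
If it is under cup 2 (prior 2/7): the dealer opened cup 2, so this case is ruled out; weight (2/7)·0 = 0.
If it is under cup 3 (prior 3/7): the dealer has no choice, probability 1; weight (3/7)·1 = 3/7.
The weights sum to 4/7.
So P(the pea under cup 1 | the dealer opened cup 2) = (1/7) / (4/7) = 1/4.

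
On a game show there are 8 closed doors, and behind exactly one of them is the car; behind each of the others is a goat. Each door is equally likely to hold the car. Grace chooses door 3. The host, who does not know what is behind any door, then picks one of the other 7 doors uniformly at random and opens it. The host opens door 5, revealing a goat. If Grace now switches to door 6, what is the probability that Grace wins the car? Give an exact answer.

1/7

Because the host chose which door to open without knowing where the car is, the choice is independent of the prize location. Learning that door 5 does not hold the car simply rules out that one location and leaves the remaining 7 doors still equally likely by symmetry.
So P(the car behind door 6) = 1/7.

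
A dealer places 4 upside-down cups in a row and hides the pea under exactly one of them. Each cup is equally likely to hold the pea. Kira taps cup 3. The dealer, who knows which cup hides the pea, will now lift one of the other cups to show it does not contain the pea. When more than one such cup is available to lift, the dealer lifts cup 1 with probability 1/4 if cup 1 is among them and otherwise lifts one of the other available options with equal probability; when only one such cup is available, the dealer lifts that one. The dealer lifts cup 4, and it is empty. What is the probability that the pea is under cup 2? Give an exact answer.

Apply Bayes' rule, conditioning on where the pea actually is.
If it is under cup 1 (prior 1/4): cup 1 holds the prize so is unavailable; the dealer chooses uniformly among the 2 others, probability 1/2; weight (1/4)·(1/2) = 1/8.
If it is under cup 2 (prior 1/4): cup 1 is available but not opened, probability 3/4; weight (1/4)·(3/4) = 3/16.
If it is under cup 3 (prior 1/4): cup 1 is available but not opened; cup 4 gets probability (1 − 1/4)/2 = 3/8; weight (1/4)·(3/8) = 3/32.
If it is under cup 4 (prior 1/4): the dealer opened cup 4, so this case is ruled out; weight (1/4)·0 = 0.
The weights sum to 13/32.
So P(the pea under cup 2 | the dealer opened cup 4) = (3/16) / (13/32) = 6/13.

6/13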